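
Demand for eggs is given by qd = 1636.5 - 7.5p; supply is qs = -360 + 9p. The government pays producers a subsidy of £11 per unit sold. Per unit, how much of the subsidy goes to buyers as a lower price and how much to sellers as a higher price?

Buyers gain £6 per unit; sellers gain £5 per unit

Pre-subsidy: 1636.5 - 7.5p = -360 + 9p gives p* = 121, q* = 729.
With the subsidy, sellers receive ps = pb + 11 for each unit, where pb is the price buyers pay.
Supply in terms of pb becomes qs = -360 + 9(pb + 11) = -261 + 9pb. Setting this equal to demand: 1636.5 - 7.5pb = -261 + 9pb, so pb = 115.
Sellers receive ps = 115 + 11 = 126; q' = 1636.5 − 7.5·115 = 774.
Buyers' price falls by p* − pb = 121 − 115 = 6; sellers' price rises by ps − p* = 126 − 121 = 5.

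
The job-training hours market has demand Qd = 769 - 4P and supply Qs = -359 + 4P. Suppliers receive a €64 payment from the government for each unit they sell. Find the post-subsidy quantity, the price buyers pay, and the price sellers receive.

Pre-subsidy: 769 - 4P = -359 + 4P gives P* = 141, Q* = 205.
With the subsidy, sellers receive Ps = Pb + 64 for each unit, where Pb is the price buyers pay.
Supply in terms of Pb becomes Qs = -359 + 4(Pb + 64) = -103 + 4Pb. Setting this equal to demand: 769 - 4Pb = -103 + 4Pb, so Pb = 109.
Sellers receive Ps = 109 + 64 = 173; Q' = 769 − 4·109 = 333.

Q' = 333; buyers pay €109; sellers receive €173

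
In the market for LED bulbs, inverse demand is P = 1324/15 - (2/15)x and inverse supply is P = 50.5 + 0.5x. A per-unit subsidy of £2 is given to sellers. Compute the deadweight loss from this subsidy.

Deadweight loss = 60/19

Pre-subsidy: 1324/15 - (2/15)x = 50.5 + 0.5x gives x* = 1133/19 and P* = 1526/19.
With the subsidy, sellers receive Ps = Pb + 2 for each unit, where Pb is the price buyers pay.
On the curves, Pb = 1324/15 - (2/15)x and Ps = 50.5 + 0.5x; the wedge Ps − Pb = 2 gives 50.5 + 0.5x − (1324/15 - (2/15)x) = 2, so x' = 1193/19.
Then Pb = 1324/15 − (2/15)·(1193/19) = 1518/19 and Ps = 50.5 + 0.5·(1193/19) = 1556/19.
The subsidy expands output by 1193/19 − 1133/19 = 60/19 past the efficient level; on those units the gap between marginal cost and willingness to pay runs from 0 up to 2.
DWL = ½ × 2 × 60/19 = 60/19.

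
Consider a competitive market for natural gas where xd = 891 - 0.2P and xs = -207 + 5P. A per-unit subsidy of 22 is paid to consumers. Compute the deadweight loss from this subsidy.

Deadweight loss = 605/13

Pre-subsidy: 891 - 0.2P = -207 + 5P gives P* = 2745/13, x* = 11034/13.
With the rebate, buyers effectively pay Pb = Ps − 22, where Ps is the price sellers receive.
Demand in terms of Ps becomes xd = 891 − 0.2(Ps − 22) = 895.4 - 0.2Ps. Setting this equal to supply: 895.4 - 0.2Ps = -207 + 5Ps, so Ps = 212.
Buyers pay Pb = 212 − 22 = 190; x' = -207 + 5·212 = 853.
The subsidy expands output by 853 − 11034/13 = 55/13 past the efficient level; on those units the gap between marginal cost and willingness to pay runs from 0 up to 22.
DWL = ½ × 22 × 55/13 = 605/13.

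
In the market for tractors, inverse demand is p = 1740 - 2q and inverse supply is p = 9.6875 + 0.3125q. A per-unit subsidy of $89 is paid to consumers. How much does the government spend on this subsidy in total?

Pre-subsidy: 1740 - 2q = 9.6875 + 0.3125q gives q* = 27685/37 and p* = 9010/37.
With the rebate, buyers effectively pay pb = ps − 89, where ps is the price sellers receive.
On the curves, pb = 1740 - 2q and ps = 9.6875 + 0.3125q; the wedge ps − pb = 89 gives 9.6875 + 0.3125q − (1740 - 2q) = 89, so q' = 29109/37.
Then pb = 1740 − 2·(29109/37) = 6162/37 and ps = 9.6875 + 0.3125·(29109/37) = 9455/37.
Government outlay = subsidy × quantity = 89 × 29109/37 = 2590701/37.

Government cost = 2590701/37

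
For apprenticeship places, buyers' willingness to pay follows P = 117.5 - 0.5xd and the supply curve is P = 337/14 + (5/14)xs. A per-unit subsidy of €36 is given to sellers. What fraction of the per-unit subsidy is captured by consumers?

Pre-subsidy: 117.5 - 0.5x = 337/14 + (5/14)x gives x* = 109 and P* = 63.
With the subsidy, sellers receive Ps = Pb + 36 for each unit, where Pb is the price buyers pay.
On the curves, Pb = 117.5 - 0.5x and Ps = 337/14 + (5/14)x; the wedge Ps − Pb = 36 gives 337/14 + (5/14)x − (117.5 - 0.5x) = 36, so x' = 151.
Then Pb = 117.5 − 0.5·151 = 42 and Ps = 337/14 + (5/14)·151 = 78.
Buyers' price falls by P* − Pb = 63 − 42 = 21; sellers' price rises by Ps − P* = 78 − 63 = 15.
So consumers capture 21/36 = 7/12 of each unit of subsidy.

Consumer share = 7/12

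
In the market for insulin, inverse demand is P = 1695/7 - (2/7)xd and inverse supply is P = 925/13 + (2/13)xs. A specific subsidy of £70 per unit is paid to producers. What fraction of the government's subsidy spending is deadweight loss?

DWL / government spending = 637/4386

Pre-subsidy: 1695/7 - (2/7)x = 925/13 + (2/13)x gives x* = 389 and P* = 131.
With the subsidy, sellers receive Ps = Pb + 70 for each unit, where Pb is the price buyers pay.
On the curves, Pb = 1695/7 - (2/7)x and Ps = 925/13 + (2/13)x; the wedge Ps − Pb = 70 gives 925/13 + (2/13)x − (1695/7 - (2/7)x) = 70, so x' = 548.25.
Then Pb = 1695/7 − (2/7)·548.25 = 85.5 and Ps = 925/13 + (2/13)·548.25 = 155.5.
ΔCS = ½(389 + 548.25)(131 − 85.5) = 21322.4375; ΔPS = ½(389 + 548.25)(155.5 − 131) = 11481.3125.
Government spending = 70 × 548.25 = 38377.5.
DWL = ½ × 70 × (548.25 − 389) = 5573.75; fraction = 5573.75 / 38377.5 = 637/4386.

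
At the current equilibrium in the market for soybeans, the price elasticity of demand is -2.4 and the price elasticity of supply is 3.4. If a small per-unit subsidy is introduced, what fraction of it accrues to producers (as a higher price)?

Producer share = 12/29

For a small subsidy around the equilibrium, the benefit split depends on the relative slopes, which at a point are proportional to the elasticities.
Buyer share = εs/(εs + |εd|) = 3.4/(3.4 + 2.4) = 17/29; seller share = |εd|/(εs + |εd|) = 12/29.
So producers capture 12/29 of the subsidy.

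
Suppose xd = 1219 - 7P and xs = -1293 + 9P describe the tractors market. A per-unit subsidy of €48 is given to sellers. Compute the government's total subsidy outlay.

Pre-subsidy: 1219 - 7P = -1293 + 9P gives P* = 157, x* = 120.
With the subsidy, sellers receive Ps = Pb + 48 for each unit, where Pb is the price buyers pay.
Supply in terms of Pb becomes xs = -1293 + 9(Pb + 48) = -861 + 9Pb. Setting this equal to demand: 1219 - 7Pb = -861 + 9Pb, so Pb = 130.
Sellers receive Ps = 130 + 48 = 178; x' = 1219 − 7·130 = 309.
Government outlay = subsidy × quantity = 48 × 309 = 14832.

Government cost = €14832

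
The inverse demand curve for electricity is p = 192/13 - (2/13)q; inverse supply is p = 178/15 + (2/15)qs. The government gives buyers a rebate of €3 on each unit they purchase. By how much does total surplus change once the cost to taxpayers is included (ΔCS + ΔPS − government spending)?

Net change in total surplus = -1755/112

Pre-subsidy: 192/13 - (2/13)q = 178/15 + (2/15)q gives q* = 283/28 and p* = 185/14.
With the rebate, buyers effectively pay pb = ps − 3, where ps is the price sellers receive.
On the curves, pb = 192/13 - (2/13)q and ps = 178/15 + (2/15)q; the wedge ps − pb = 3 gives 178/15 + (2/15)q − (192/13 - (2/13)q) = 3, so q' = 1151/56.
Then pb = 192/13 − (2/13)·(1151/56) = 325/28 and ps = 178/15 + (2/15)·(1151/56) = 409/28.
ΔCS = ½(283/28 + 1151/56)(185/14 − 325/28) = 77265/3136; ΔPS = ½(283/28 + 1151/56)(409/28 − 185/14) = 66963/3136.
Government spending = 3 × 1151/56 = 3453/56.
Net change = 77265/3136 + 66963/3136 − 3453/56 = -1755/112. The loss equals the DWL triangle ½·3·585/56.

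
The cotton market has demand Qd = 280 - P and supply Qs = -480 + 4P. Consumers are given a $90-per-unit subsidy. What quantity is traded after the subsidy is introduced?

Pre-subsidy: 280 - P = -480 + 4P gives P* = 152, Q* = 128.
With the rebate, buyers effectively pay Pb = Ps − 90, where Ps is the price sellers receive.
Demand in terms of Ps becomes Qd = 280 − 1(Ps − 90) = 370 - Ps. Setting this equal to supply: 370 - Ps = -480 + 4Ps, so Ps = 170.
Buyers pay Pb = 170 − 90 = 80; Q' = -480 + 4·170 = 200.

Q' = 200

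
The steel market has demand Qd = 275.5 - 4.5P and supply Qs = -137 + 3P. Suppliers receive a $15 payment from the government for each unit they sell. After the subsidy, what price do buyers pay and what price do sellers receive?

Buyers pay $49; sellers receive $64

Pre-subsidy: 275.5 - 4.5P = -137 + 3P gives P* = 55, Q* = 28.
With the subsidy, sellers receive Ps = Pb + 15 for each unit, where Pb is the price buyers pay.
Supply in terms of Pb becomes Qs = -137 + 3(Pb + 15) = -92 + 3Pb. Setting this equal to demand: 275.5 - 4.5Pb = -92 + 3Pb, so Pb = 49.
Sellers receive Ps = 49 + 15 = 64; Q' = 275.5 − 4.5·49 = 55.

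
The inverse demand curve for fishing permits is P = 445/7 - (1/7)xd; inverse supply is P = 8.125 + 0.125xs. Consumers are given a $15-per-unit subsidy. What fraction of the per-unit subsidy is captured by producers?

Pre-subsidy: 445/7 - (1/7)x = 8.125 + 0.125x gives x* = 207 and P* = 34.
With the rebate, buyers effectively pay Pb = Ps − 15, where Ps is the price sellers receive.
On the curves, Pb = 445/7 - (1/7)x and Ps = 8.125 + 0.125x; the wedge Ps − Pb = 15 gives 8.125 + 0.125x − (445/7 - (1/7)x) = 15, so x' = 263.
Then Pb = 445/7 − (1/7)·263 = 26 and Ps = 8.125 + 0.125·263 = 41.
Buyers' price falls by P* − Pb = 34 − 26 = 8; sellers' price rises by Ps − P* = 41 − 34 = 7.
So producers capture 7/15 = 7/15 of each unit of subsidy.

Producer share = 7/15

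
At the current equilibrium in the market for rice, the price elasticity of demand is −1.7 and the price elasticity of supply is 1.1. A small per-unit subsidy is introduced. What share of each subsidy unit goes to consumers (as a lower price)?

Consumer share = 11/28

For a small subsidy around the equilibrium, the benefit split depends on the relative slopes, which at a point are proportional to the elasticities.
Buyer share = εs/(εs + |εd|) = 1.1/(1.1 + 1.7) = 11/28; seller share = |εd|/(εs + |εd|) = 17/28.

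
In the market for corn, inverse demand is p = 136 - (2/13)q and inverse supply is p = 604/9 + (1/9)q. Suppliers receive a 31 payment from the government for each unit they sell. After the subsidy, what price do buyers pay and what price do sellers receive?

Pre-subsidy: 136 - (2/13)q = 604/9 + (1/9)q gives q* = 260 and p* = 96.
With the subsidy, sellers receive ps = pb + 31 for each unit, where pb is the price buyers pay.
On the curves, pb = 136 - (2/13)q and ps = 604/9 + (1/9)q; the wedge ps − pb = 31 gives 604/9 + (1/9)q − (136 - (2/13)q) = 31, so q' = 377.
Then pb = 136 − (2/13)·377 = 78 and ps = 604/9 + (1/9)·377 = 109.

Buyers pay 78; sellers receive 109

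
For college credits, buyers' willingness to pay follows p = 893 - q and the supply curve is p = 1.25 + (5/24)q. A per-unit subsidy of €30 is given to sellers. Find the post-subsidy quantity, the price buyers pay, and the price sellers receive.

Pre-subsidy: 893 - q = 1.25 + (5/24)q gives q* = 738 and p* = 155.
With the subsidy, sellers receive ps = pb + 30 for each unit, where pb is the price buyers pay.
On the curves, pb = 893 - q and ps = 1.25 + (5/24)q; the wedge ps − pb = 30 gives 1.25 + (5/24)q − (893 - q) = 30, so q' = 22122/29.
Then pb = 893 − 1·(22122/29) = 3775/29 and ps = 1.25 + (5/24)·(22122/29) = 4645/29.

q' = 22122/29; buyers pay 3775/29; sellers receive 4645/29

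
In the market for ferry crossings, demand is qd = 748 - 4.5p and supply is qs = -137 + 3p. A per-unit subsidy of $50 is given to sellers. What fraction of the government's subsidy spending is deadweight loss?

DWL / government spending = 45/307

Pre-subsidy: 748 - 4.5p = -137 + 3p gives p* = 118, q* = 217.
With the subsidy, sellers receive ps = pb + 50 for each unit, where pb is the price buyers pay.
Supply in terms of pb becomes qs = -137 + 3(pb + 50) = 13 + 3pb. Setting this equal to demand: 748 - 4.5pb = 13 + 3pb, so pb = 98.
Sellers receive ps = 98 + 50 = 148; q' = 748 − 4.5·98 = 307.
ΔCS = ½(217 + 307)(118 − 98) = 5240; ΔPS = ½(217 + 307)(148 − 118) = 7860.
Government spending = 50 × 307 = 15350.
DWL = ½ × 50 × (307 − 217) = 2250; fraction = 2250 / 15350 = 45/307.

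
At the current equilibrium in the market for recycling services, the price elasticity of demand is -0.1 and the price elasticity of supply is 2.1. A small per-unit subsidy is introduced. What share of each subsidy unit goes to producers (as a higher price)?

Producer share = 1/22

For a small subsidy around the equilibrium, the benefit split depends on the relative slopes, which at a point are proportional to the elasticities.
Buyer share = εs/(εs + |εd|) = 2.1/(2.1 + 0.1) = 21/22; seller share = |εd|/(εs + |εd|) = 1/22.
So producers capture 1/22 of the subsidy.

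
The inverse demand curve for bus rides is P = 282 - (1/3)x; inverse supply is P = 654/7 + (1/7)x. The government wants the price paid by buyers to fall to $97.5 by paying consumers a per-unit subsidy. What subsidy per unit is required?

Required subsidy s = $75 per unit

At a buyer price of 97.5, quantity demanded is 846 − 3·97.5 = 553.5.
Sellers supply 553.5 only when they receive Ps = 654/7 + (1/7)·553.5 = 172.5.
s = Ps − Pb = 172.5 − 97.5 = 75.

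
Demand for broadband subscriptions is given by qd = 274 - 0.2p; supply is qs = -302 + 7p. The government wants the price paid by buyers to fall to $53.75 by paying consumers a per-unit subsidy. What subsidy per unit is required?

At a buyer price of 53.75, quantity demanded is 274 − 0.2·53.75 = 263.25.
Sellers supply 263.25 only when they receive ps with -302 + 7·ps = 263.25, i.e. ps = 80.75.
s = ps − pb = 80.75 − 53.75 = 27.

Required subsidy s = $27 per unit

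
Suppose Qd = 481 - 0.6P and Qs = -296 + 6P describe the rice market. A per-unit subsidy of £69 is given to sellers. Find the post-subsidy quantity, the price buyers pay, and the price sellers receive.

Q' = 448; buyers pay £55; sellers receive £124

Pre-subsidy: 481 - 0.6P = -296 + 6P gives P* = 1295/11, Q* = 4514/11.
With the subsidy, sellers receive Ps = Pb + 69 for each unit, where Pb is the price buyers pay.
Supply in terms of Pb becomes Qs = -296 + 6(Pb + 69) = 118 + 6Pb. Setting this equal to demand: 481 - 0.6Pb = 118 + 6Pb, so Pb = 55.
Sellers receive Ps = 55 + 69 = 124; Q' = 481 − 0.6·55 = 448.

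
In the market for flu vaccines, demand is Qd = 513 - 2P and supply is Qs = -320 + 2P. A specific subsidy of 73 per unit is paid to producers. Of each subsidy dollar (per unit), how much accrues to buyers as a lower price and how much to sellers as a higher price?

Pre-subsidy: 513 - 2P = -320 + 2P gives P* = 208.25, Q* = 96.5.
With the subsidy, sellers receive Ps = Pb + 73 for each unit, where Pb is the price buyers pay.
Supply in terms of Pb becomes Qs = -320 + 2(Pb + 73) = -174 + 2Pb. Setting this equal to demand: 513 - 2Pb = -174 + 2Pb, so Pb = 171.75.
Sellers receive Ps = 171.75 + 73 = 244.75; Q' = 513 − 2·171.75 = 169.5.
Buyers' price falls by P* − Pb = 208.25 − 171.75 = 36.5; sellers' price rises by Ps − P* = 244.75 − 208.25 = 36.5.

Buyers gain 36.5 per unit; sellers gain 36.5 per unit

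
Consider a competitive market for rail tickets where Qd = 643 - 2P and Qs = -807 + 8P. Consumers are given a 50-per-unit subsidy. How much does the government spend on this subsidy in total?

Pre-subsidy: 643 - 2P = -807 + 8P gives P* = 145, Q* = 353.
With the rebate, buyers effectively pay Pb = Ps − 50, where Ps is the price sellers receive.
Demand in terms of Ps becomes Qd = 643 − 2(Ps − 50) = 743 - 2Ps. Setting this equal to supply: 743 - 2Ps = -807 + 8Ps, so Ps = 155.
Buyers pay Pb = 155 − 50 = 105; Q' = -807 + 8·155 = 433.
Government outlay = subsidy × quantity = 50 × 433 = 21650.

Government cost = 21650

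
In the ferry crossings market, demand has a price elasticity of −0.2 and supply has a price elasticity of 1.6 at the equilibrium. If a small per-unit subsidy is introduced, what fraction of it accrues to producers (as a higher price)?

For a small subsidy around the equilibrium, the benefit split depends on the relative slopes, which at a point are proportional to the elasticities.
Buyer share = εs/(εs + |εd|) = 1.6/(1.6 + 0.2) = 8/9; seller share = |εd|/(εs + |εd|) = 1/9.
So producers capture 1/9 of the subsidy.

Producer share = 1/9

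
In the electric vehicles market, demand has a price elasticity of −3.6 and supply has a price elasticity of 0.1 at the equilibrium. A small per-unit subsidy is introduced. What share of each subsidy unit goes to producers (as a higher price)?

For a small subsidy around the equilibrium, the benefit split depends on the relative slopes, which at a point are proportional to the elasticities.
Buyer share = εs/(εs + |εd|) = 0.1/(0.1 + 3.6) = 1/37; seller share = |εd|/(εs + |εd|) = 36/37.
So producers capture 36/37 of the subsidy.

Producer share = 36/37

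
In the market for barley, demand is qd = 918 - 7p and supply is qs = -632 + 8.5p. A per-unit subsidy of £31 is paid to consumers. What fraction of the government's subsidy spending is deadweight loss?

DWL / government spending = 119/674

Pre-subsidy: 918 - 7p = -632 + 8.5p gives p* = 100, q* = 218.
With the rebate, buyers effectively pay pb = ps − 31, where ps is the price sellers receive.
Demand in terms of ps becomes qd = 918 − 7(ps − 31) = 1135 - 7ps. Setting this equal to supply: 1135 - 7ps = -632 + 8.5ps, so ps = 114.
Buyers pay pb = 114 − 31 = 83; q' = -632 + 8.5·114 = 337.
ΔCS = ½(218 + 337)(100 − 83) = 4717.5; ΔPS = ½(218 + 337)(114 − 100) = 3885.
Government spending = 31 × 337 = 10447.
DWL = ½ × 31 × (337 − 218) = 1844.5; fraction = 1844.5 / 10447 = 119/674.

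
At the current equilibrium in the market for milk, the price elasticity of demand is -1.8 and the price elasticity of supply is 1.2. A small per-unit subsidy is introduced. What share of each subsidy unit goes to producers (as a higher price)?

For a small subsidy around the equilibrium, the benefit split depends on the relative slopes, which at a point are proportional to the elasticities.
Buyer share = εs/(εs + |εd|) = 1.2/(1.2 + 1.8) = 0.4; seller share = |εd|/(εs + |εd|) = 0.6.
So producers capture 0.6 of the subsidy.

Producer share = 0.6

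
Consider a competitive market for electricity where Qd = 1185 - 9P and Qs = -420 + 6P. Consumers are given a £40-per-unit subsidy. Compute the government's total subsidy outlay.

Government cost = £14640

Pre-subsidy: 1185 - 9P = -420 + 6P gives P* = 107, Q* = 222.
With the rebate, buyers effectively pay Pb = Ps − 40, where Ps is the price sellers receive.
Demand in terms of Ps becomes Qd = 1185 − 9(Ps − 40) = 1545 - 9Ps. Setting this equal to supply: 1545 - 9Ps = -420 + 6Ps, so Ps = 131.
Buyers pay Pb = 131 − 40 = 91; Q' = -420 + 6·131 = 366.
Government outlay = subsidy × quantity = 40 × 366 = 14640.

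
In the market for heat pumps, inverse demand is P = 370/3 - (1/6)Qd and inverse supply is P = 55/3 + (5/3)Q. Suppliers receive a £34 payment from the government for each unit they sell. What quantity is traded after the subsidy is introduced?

Q' = 834/11

Pre-subsidy: 370/3 - (1/6)Q = 55/3 + (5/3)Q gives Q* = 630/11 and P* = 3755/33.
With the subsidy, sellers receive Ps = Pb + 34 for each unit, where Pb is the price buyers pay.
On the curves, Pb = 370/3 - (1/6)Q and Ps = 55/3 + (5/3)Q; the wedge Ps − Pb = 34 gives 55/3 + (5/3)Q − (370/3 - (1/6)Q) = 34, so Q' = 834/11.
Then Pb = 370/3 − (1/6)·(834/11) = 3653/33 and Ps = 55/3 + (5/3)·(834/11) = 4775/33.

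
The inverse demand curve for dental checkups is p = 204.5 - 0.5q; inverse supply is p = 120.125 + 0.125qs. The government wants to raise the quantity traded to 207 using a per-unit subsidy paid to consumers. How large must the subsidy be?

At q = 207, from the demand curve buyers pay pb = 204.5 − 0.5·207 = 101; from the supply curve sellers need ps = 120.125 + 0.125·207 = 146.
The subsidy must fill the gap: s = ps − pb = 146 − 101 = 45.

Required subsidy s = 45 per unit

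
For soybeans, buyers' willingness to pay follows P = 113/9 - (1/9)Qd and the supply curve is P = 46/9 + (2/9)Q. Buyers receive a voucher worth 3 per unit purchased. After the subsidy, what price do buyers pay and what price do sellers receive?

Pre-subsidy: 113/9 - (1/9)Q = 46/9 + (2/9)Q gives Q* = 67/3 and P* = 272/27.
With the rebate, buyers effectively pay Pb = Ps − 3, where Ps is the price sellers receive.
On the curves, Pb = 113/9 - (1/9)Q and Ps = 46/9 + (2/9)Q; the wedge Ps − Pb = 3 gives 46/9 + (2/9)Q − (113/9 - (1/9)Q) = 3, so Q' = 94/3.
Then Pb = 113/9 − (1/9)·(94/3) = 245/27 and Ps = 46/9 + (2/9)·(94/3) = 326/27.

Buyers pay 245/27; sellers receive 326/27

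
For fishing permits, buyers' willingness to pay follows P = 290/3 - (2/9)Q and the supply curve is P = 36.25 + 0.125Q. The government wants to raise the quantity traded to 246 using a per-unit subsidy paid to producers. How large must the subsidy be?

At Q = 246, from the demand curve buyers pay Pb = 290/3 − (2/9)·246 = 42; from the supply curve sellers need Ps = 36.25 + 0.125·246 = 67.
The subsidy must fill the gap: s = Ps − Pb = 67 − 42 = 25.

Required subsidy s = 25 per unit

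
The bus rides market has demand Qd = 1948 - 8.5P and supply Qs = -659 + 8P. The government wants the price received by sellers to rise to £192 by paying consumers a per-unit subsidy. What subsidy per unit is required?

At a seller price of 192, quantity supplied is -659 + 8·192 = 877.
Buyers absorb 877 only when they pay Pb with 1948 − 8.5·Pb = 877, i.e. Pb = 126.
s = Ps − Pb = 192 − 126 = 66.

Required subsidy s = £66 per unit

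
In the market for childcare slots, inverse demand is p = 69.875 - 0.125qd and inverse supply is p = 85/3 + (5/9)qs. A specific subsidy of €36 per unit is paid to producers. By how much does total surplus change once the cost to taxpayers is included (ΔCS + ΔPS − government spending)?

Net change in total surplus = -46656/49

Pre-subsidy: 69.875 - 0.125q = 85/3 + (5/9)q gives q* = 2991/49 and p* = 3050/49.
With the subsidy, sellers receive ps = pb + 36 for each unit, where pb is the price buyers pay.
On the curves, pb = 69.875 - 0.125q and ps = 85/3 + (5/9)q; the wedge ps − pb = 36 gives 85/3 + (5/9)q − (69.875 - 0.125q) = 36, so q' = 5583/49.
Then pb = 69.875 − 0.125·(5583/49) = 2726/49 and ps = 85/3 + (5/9)·(5583/49) = 4490/49.
ΔCS = ½(2991/49 + 5583/49)(3050/49 − 2726/49) = 1388988/2401; ΔPS = ½(2991/49 + 5583/49)(4490/49 − 3050/49) = 6173280/2401.
Government spending = 36 × 5583/49 = 200988/49.
Net change = 1388988/2401 + 6173280/2401 − 200988/49 = -46656/49. The loss equals the DWL triangle ½·36·2592/49.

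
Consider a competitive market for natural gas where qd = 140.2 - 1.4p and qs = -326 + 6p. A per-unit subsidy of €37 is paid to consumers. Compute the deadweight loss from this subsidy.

Deadweight loss = €777

Pre-subsidy: 140.2 - 1.4p = -326 + 6p gives p* = 63, q* = 52.
With the rebate, buyers effectively pay pb = ps − 37, where ps is the price sellers receive.
Demand in terms of ps becomes qd = 140.2 − 1.4(ps − 37) = 192 - 1.4ps. Setting this equal to supply: 192 - 1.4ps = -326 + 6ps, so ps = 70.
Buyers pay pb = 70 − 37 = 33; q' = -326 + 6·70 = 94.
The subsidy expands output by 94 − 52 = 42 past the efficient level; on those units the gap between marginal cost and willingness to pay runs from 0 up to 37.
DWL = ½ × 37 × 42 = 777.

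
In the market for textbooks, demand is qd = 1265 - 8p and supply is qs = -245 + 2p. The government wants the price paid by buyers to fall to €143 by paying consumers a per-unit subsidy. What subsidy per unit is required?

Required subsidy s = €40 per unit

At a buyer price of 143, quantity demanded is 1265 − 8·143 = 121.
Sellers supply 121 only when they receive ps with -245 + 2·ps = 121, i.e. ps = 183.
s = ps − pb = 183 − 143 = 40.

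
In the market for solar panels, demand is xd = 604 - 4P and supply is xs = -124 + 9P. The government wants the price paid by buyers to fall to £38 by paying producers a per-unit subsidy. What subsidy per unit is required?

At a buyer price of 38, quantity demanded is 604 − 4·38 = 452.
Sellers supply 452 only when they receive Ps with -124 + 9·Ps = 452, i.e. Ps = 64.
s = Ps − Pb = 64 − 38 = 26.

Required subsidy s = £26 per unit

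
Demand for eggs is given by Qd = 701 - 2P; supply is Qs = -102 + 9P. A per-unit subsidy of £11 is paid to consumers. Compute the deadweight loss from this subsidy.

Pre-subsidy: 701 - 2P = -102 + 9P gives P* = 73, Q* = 555.
With the rebate, buyers effectively pay Pb = Ps − 11, where Ps is the price sellers receive.
Demand in terms of Ps becomes Qd = 701 − 2(Ps − 11) = 723 - 2Ps. Setting this equal to supply: 723 - 2Ps = -102 + 9Ps, so Ps = 75.
Buyers pay Pb = 75 − 11 = 64; Q' = -102 + 9·75 = 573.
The subsidy expands output by 573 − 555 = 18 past the efficient level; on those units the gap between marginal cost and willingness to pay runs from 0 up to 11.
DWL = ½ × 11 × 18 = 99.

Deadweight loss = £99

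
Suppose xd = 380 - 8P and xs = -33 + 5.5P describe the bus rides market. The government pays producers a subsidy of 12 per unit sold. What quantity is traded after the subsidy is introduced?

x' = 4708/27

Pre-subsidy: 380 - 8P = -33 + 5.5P gives P* = 826/27, x* = 3652/27.
With the subsidy, sellers receive Ps = Pb + 12 for each unit, where Pb is the price buyers pay.
Supply in terms of Pb becomes xs = -33 + 5.5(Pb + 12) = 33 + 5.5Pb. Setting this equal to demand: 380 - 8Pb = 33 + 5.5Pb, so Pb = 694/27.
Sellers receive Ps = 694/27 + 12 = 1018/27; x' = 380 − 8·(694/27) = 4708/27.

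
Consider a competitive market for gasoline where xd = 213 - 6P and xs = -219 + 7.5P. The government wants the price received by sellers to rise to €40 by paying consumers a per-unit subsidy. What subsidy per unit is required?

Required subsidy s = €18 per unit

At a seller price of 40, quantity supplied is -219 + 7.5·40 = 81.
Buyers absorb 81 only when they pay Pb with 213 − 6·Pb = 81, i.e. Pb = 22.
s = Ps − Pb = 40 − 22 = 18.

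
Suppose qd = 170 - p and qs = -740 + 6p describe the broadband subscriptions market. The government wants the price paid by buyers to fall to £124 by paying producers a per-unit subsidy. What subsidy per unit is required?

At a buyer price of 124, quantity demanded is 170 − 1·124 = 46.
Sellers supply 46 only when they receive ps with -740 + 6·ps = 46, i.e. ps = 131.
s = ps − pb = 131 − 124 = 7.

Required subsidy s = £7 per unit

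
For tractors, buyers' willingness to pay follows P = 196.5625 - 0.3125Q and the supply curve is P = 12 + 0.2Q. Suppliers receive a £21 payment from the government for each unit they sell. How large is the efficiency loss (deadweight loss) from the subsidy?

Pre-subsidy: 196.5625 - 0.3125Q = 12 + 0.2Q gives Q* = 14765/41 and P* = 3445/41.
With the subsidy, sellers receive Ps = Pb + 21 for each unit, where Pb is the price buyers pay.
On the curves, Pb = 196.5625 - 0.3125Q and Ps = 12 + 0.2Q; the wedge Ps − Pb = 21 gives 12 + 0.2Q − (196.5625 - 0.3125Q) = 21, so Q' = 16445/41.
Then Pb = 196.5625 − 0.3125·(16445/41) = 2920/41 and Ps = 12 + 0.2·(16445/41) = 3781/41.
The subsidy expands output by 16445/41 − 14765/41 = 1680/41 past the efficient level; on those units the gap between marginal cost and willingness to pay runs from 0 up to 21.
DWL = ½ × 21 × 1680/41 = 17640/41.

Deadweight loss = 17640/41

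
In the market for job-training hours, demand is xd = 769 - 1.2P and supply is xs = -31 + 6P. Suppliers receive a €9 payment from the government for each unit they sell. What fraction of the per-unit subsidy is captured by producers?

Producer share = 1/6

Pre-subsidy: 769 - 1.2P = -31 + 6P gives P* = 1000/9, x* = 1907/3.
With the subsidy, sellers receive Ps = Pb + 9 for each unit, where Pb is the price buyers pay.
Supply in terms of Pb becomes xs = -31 + 6(Pb + 9) = 23 + 6Pb. Setting this equal to demand: 769 - 1.2Pb = 23 + 6Pb, so Pb = 1865/18.
Sellers receive Ps = 1865/18 + 9 = 2027/18; x' = 769 − 1.2·(1865/18) = 1934/3.
Buyers' price falls by P* − Pb = 1000/9 − 1865/18 = 7.5; sellers' price rises by Ps − P* = 2027/18 − 1000/9 = 1.5.
So producers capture 1.5/9 = 1/6 of each unit of subsidy.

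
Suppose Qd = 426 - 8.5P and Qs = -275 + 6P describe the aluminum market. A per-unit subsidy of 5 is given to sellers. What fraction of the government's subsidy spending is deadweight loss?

DWL / government spending = 255/947

Pre-subsidy: 426 - 8.5P = -275 + 6P gives P* = 1402/29, Q* = 437/29.
With the subsidy, sellers receive Ps = Pb + 5 for each unit, where Pb is the price buyers pay.
Supply in terms of Pb becomes Qs = -275 + 6(Pb + 5) = -245 + 6Pb. Setting this equal to demand: 426 - 8.5Pb = -245 + 6Pb, so Pb = 1342/29.
Sellers receive Ps = 1342/29 + 5 = 1487/29; Q' = 426 − 8.5·(1342/29) = 947/29.
ΔCS = ½(437/29 + 947/29)(1402/29 − 1342/29) = 41520/841; ΔPS = ½(437/29 + 947/29)(1487/29 − 1402/29) = 58820/841.
Government spending = 5 × 947/29 = 4735/29.
DWL = ½ × 5 × (947/29 − 437/29) = 1275/29; fraction = (1275/29) / (4735/29) = 255/947.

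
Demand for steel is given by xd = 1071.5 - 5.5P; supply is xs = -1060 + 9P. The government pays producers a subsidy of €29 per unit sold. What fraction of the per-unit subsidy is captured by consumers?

Consumer share = 18/29

Pre-subsidy: 1071.5 - 5.5P = -1060 + 9P gives P* = 147, x* = 263.
With the subsidy, sellers receive Ps = Pb + 29 for each unit, where Pb is the price buyers pay.
Supply in terms of Pb becomes xs = -1060 + 9(Pb + 29) = -799 + 9Pb. Setting this equal to demand: 1071.5 - 5.5Pb = -799 + 9Pb, so Pb = 129.
Sellers receive Ps = 129 + 29 = 158; x' = 1071.5 − 5.5·129 = 362.
Buyers' price falls by P* − Pb = 147 − 129 = 18; sellers' price rises by Ps − P* = 158 − 147 = 11.
So consumers capture 18/29 = 18/29 of each unit of subsidy.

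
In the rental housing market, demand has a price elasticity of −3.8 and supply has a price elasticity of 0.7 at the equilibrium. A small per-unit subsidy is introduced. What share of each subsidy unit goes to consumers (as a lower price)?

For a small subsidy around the equilibrium, the benefit split depends on the relative slopes, which at a point are proportional to the elasticities.
Buyer share = εs/(εs + |εd|) = 0.7/(0.7 + 3.8) = 7/45; seller share = |εd|/(εs + |εd|) = 38/45.

Consumer share = 7/45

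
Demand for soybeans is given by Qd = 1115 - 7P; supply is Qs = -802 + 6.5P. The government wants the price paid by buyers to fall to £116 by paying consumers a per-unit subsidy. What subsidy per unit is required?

Required subsidy s = £54 per unit

At a buyer price of 116, quantity demanded is 1115 − 7·116 = 303.
Sellers supply 303 only when they receive Ps with -802 + 6.5·Ps = 303, i.e. Ps = 170.
s = Ps − Pb = 170 − 116 = 54.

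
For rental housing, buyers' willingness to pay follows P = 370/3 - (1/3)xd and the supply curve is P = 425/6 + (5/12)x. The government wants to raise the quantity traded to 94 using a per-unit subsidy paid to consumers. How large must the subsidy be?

At x = 94, from the demand curve buyers pay Pb = 370/3 − (1/3)·94 = 92; from the supply curve sellers need Ps = 425/6 + (5/12)·94 = 110.
The subsidy must fill the gap: s = Ps − Pb = 110 − 92 = 18.

Required subsidy s = 18 per unit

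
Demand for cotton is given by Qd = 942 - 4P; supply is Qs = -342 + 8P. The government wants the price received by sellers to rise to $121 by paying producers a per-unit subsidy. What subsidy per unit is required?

Required subsidy s = $42 per unit

At a seller price of 121, quantity supplied is -342 + 8·121 = 626.
Buyers absorb 626 only when they pay Pb with 942 − 4·Pb = 626, i.e. Pb = 79.
s = Ps − Pb = 121 − 79 = 42.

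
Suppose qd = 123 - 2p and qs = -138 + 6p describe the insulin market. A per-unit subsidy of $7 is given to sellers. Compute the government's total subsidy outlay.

Pre-subsidy: 123 - 2p = -138 + 6p gives p* = 32.625, q* = 57.75.
With the subsidy, sellers receive ps = pb + 7 for each unit, where pb is the price buyers pay.
Supply in terms of pb becomes qs = -138 + 6(pb + 7) = -96 + 6pb. Setting this equal to demand: 123 - 2pb = -96 + 6pb, so pb = 27.375.
Sellers receive ps = 27.375 + 7 = 34.375; q' = 123 − 2·27.375 = 68.25.
Government outlay = subsidy × quantity = 7 × 68.25 = 477.75.

Government cost = $477.75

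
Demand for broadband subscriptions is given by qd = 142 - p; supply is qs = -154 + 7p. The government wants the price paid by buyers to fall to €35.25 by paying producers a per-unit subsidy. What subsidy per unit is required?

At a buyer price of 35.25, quantity demanded is 142 − 1·35.25 = 106.75.
Sellers supply 106.75 only when they receive ps with -154 + 7·ps = 106.75, i.e. ps = 37.25.
s = ps − pb = 37.25 − 35.25 = 2.

Required subsidy s = €2 per unit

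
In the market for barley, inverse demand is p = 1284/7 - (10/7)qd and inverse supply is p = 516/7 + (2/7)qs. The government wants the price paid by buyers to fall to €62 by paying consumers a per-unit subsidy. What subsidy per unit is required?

Required subsidy s = €36 per unit

At a buyer price of 62, quantity demanded is 128.4 − 0.7·62 = 85.
Sellers supply 85 only when they receive ps = 516/7 + (2/7)·85 = 98.
s = ps − pb = 98 − 62 = 36.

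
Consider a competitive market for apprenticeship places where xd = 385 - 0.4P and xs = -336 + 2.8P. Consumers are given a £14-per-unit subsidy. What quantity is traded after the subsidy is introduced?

Pre-subsidy: 385 - 0.4P = -336 + 2.8P gives P* = 225.3125, x* = 294.875.
With the rebate, buyers effectively pay Pb = Ps − 14, where Ps is the price sellers receive.
Demand in terms of Ps becomes xd = 385 − 0.4(Ps − 14) = 390.6 - 0.4Ps. Setting this equal to supply: 390.6 - 0.4Ps = -336 + 2.8Ps, so Ps = 227.0625.
Buyers pay Pb = 227.0625 − 14 = 213.0625; x' = -336 + 2.8·227.0625 = 299.775.

x' = 299.775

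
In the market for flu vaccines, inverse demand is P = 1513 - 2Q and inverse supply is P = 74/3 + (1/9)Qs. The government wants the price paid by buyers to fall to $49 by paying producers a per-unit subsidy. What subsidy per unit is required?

Required subsidy s = $57 per unit

At a buyer price of 49, quantity demanded is 756.5 − 0.5·49 = 732.
Sellers supply 732 only when they receive Ps = 74/3 + (1/9)·732 = 106.
s = Ps − Pb = 106 − 49 = 57.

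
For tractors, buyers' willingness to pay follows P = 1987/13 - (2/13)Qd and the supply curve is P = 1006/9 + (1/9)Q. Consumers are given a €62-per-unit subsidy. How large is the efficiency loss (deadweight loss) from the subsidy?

Deadweight loss = €7254

Pre-subsidy: 1987/13 - (2/13)Q = 1006/9 + (1/9)Q gives Q* = 155 and P* = 129.
With the rebate, buyers effectively pay Pb = Ps − 62, where Ps is the price sellers receive.
On the curves, Pb = 1987/13 - (2/13)Q and Ps = 1006/9 + (1/9)Q; the wedge Ps − Pb = 62 gives 1006/9 + (1/9)Q − (1987/13 - (2/13)Q) = 62, so Q' = 389.
Then Pb = 1987/13 − (2/13)·389 = 93 and Ps = 1006/9 + (1/9)·389 = 155.
The subsidy expands output by 389 − 155 = 234 past the efficient level; on those units the gap between marginal cost and willingness to pay runs from 0 up to 62.
DWL = ½ × 62 × 234 = 7254.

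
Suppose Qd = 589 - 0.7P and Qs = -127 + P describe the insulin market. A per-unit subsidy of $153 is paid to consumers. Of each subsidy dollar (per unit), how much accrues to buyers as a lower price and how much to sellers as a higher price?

Pre-subsidy: 589 - 0.7P = -127 + P gives P* = 7160/17, Q* = 5001/17.
With the rebate, buyers effectively pay Pb = Ps − 153, where Ps is the price sellers receive.
Demand in terms of Ps becomes Qd = 589 − 0.7(Ps − 153) = 696.1 - 0.7Ps. Setting this equal to supply: 696.1 - 0.7Ps = -127 + Ps, so Ps = 8231/17.
Buyers pay Pb = 8231/17 − 153 = 5630/17; Q' = -127 + 1·(8231/17) = 6072/17.
Buyers' price falls by P* − Pb = 7160/17 − 5630/17 = 90; sellers' price rises by Ps − P* = 8231/17 − 7160/17 = 63.

Buyers gain $90 per unit; sellers gain $63 per unit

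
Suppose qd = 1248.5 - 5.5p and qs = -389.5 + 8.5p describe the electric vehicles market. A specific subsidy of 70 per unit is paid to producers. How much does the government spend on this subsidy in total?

Pre-subsidy: 1248.5 - 5.5p = -389.5 + 8.5p gives p* = 117, q* = 605.
With the subsidy, sellers receive ps = pb + 70 for each unit, where pb is the price buyers pay.
Supply in terms of pb becomes qs = -389.5 + 8.5(pb + 70) = 205.5 + 8.5pb. Setting this equal to demand: 1248.5 - 5.5pb = 205.5 + 8.5pb, so pb = 74.5.
Sellers receive ps = 74.5 + 70 = 144.5; q' = 1248.5 − 5.5·74.5 = 838.75.
Government outlay = subsidy × quantity = 70 × 838.75 = 58712.5.

Government cost = 58712.5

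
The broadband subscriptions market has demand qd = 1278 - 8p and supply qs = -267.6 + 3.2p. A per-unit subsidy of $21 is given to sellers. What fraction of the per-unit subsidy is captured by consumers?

Pre-subsidy: 1278 - 8p = -267.6 + 3.2p gives p* = 138, q* = 174.
With the subsidy, sellers receive ps = pb + 21 for each unit, where pb is the price buyers pay.
Supply in terms of pb becomes qs = -267.6 + 3.2(pb + 21) = -200.4 + 3.2pb. Setting this equal to demand: 1278 - 8pb = -200.4 + 3.2pb, so pb = 132.
Sellers receive ps = 132 + 21 = 153; q' = 1278 − 8·132 = 222.
Buyers' price falls by p* − pb = 138 − 132 = 6; sellers' price rises by ps − p* = 153 − 138 = 15.
So consumers capture 6/21 = 2/7 of each unit of subsidy.

Consumer share = 2/7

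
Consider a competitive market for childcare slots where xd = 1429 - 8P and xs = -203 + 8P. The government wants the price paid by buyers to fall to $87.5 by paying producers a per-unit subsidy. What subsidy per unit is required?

Required subsidy s = $29 per unit

At a buyer price of 87.5, quantity demanded is 1429 − 8·87.5 = 729.
Sellers supply 729 only when they receive Ps with -203 + 8·Ps = 729, i.e. Ps = 116.5.
s = Ps − Pb = 116.5 − 87.5 = 29.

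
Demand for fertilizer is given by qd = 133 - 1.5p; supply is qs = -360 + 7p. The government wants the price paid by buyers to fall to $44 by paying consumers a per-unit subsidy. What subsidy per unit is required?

Required subsidy s = $17 per unit

At a buyer price of 44, quantity demanded is 133 − 1.5·44 = 67.
Sellers supply 67 only when they receive ps with -360 + 7·ps = 67, i.e. ps = 61.
s = ps − pb = 61 − 44 = 17.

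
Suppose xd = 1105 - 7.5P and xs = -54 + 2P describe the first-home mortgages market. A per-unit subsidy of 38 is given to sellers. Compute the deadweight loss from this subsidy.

Pre-subsidy: 1105 - 7.5P = -54 + 2P gives P* = 122, x* = 190.
With the subsidy, sellers receive Ps = Pb + 38 for each unit, where Pb is the price buyers pay.
Supply in terms of Pb becomes xs = -54 + 2(Pb + 38) = 22 + 2Pb. Setting this equal to demand: 1105 - 7.5Pb = 22 + 2Pb, so Pb = 114.
Sellers receive Ps = 114 + 38 = 152; x' = 1105 − 7.5·114 = 250.
The subsidy expands output by 250 − 190 = 60 past the efficient level; on those units the gap between marginal cost and willingness to pay runs from 0 up to 38.
DWL = ½ × 38 × 60 = 1140.

Deadweight loss = 1140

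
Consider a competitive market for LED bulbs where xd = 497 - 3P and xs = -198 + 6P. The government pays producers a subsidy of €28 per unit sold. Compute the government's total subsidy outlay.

Pre-subsidy: 497 - 3P = -198 + 6P gives P* = 695/9, x* = 796/3.
With the subsidy, sellers receive Ps = Pb + 28 for each unit, where Pb is the price buyers pay.
Supply in terms of Pb becomes xs = -198 + 6(Pb + 28) = -30 + 6Pb. Setting this equal to demand: 497 - 3Pb = -30 + 6Pb, so Pb = 527/9.
Sellers receive Ps = 527/9 + 28 = 779/9; x' = 497 − 3·(527/9) = 964/3.
Government outlay = subsidy × quantity = 28 × 964/3 = 26992/3.

Government cost = 26992/3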